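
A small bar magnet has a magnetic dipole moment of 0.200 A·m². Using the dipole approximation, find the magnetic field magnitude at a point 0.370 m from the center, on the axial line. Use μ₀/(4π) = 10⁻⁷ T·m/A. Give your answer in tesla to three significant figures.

On axis B = (μ₀/4π)·2m/r³.
B = 2·(10⁻⁷)·(0.200) / (0.370)³ = 7.897×10⁻⁷ T.

B ≈ 7.90×10⁻⁷ T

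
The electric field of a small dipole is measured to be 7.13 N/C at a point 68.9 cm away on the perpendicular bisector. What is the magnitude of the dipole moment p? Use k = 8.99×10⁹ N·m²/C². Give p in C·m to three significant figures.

p ≈ 2.59×10⁻¹⁰ C·m

In the equatorial plane E = kp/r³, so p = Er³/(k).
p = (7.13)·(0.689)³ / (8.99×10⁹) = 2.594×10⁻¹⁰ C·m.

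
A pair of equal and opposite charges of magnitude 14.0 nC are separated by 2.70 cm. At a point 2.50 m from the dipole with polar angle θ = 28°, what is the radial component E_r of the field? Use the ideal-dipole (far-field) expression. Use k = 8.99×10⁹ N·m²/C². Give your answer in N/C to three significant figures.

Dipole moment p = qd = (1.40×10⁻⁸ C)(0.0270 m) = 3.78×10⁻¹⁰ C·m.
For a dipole, E_r = (2kp cosθ)/r³.
kp/r³ = (8.99×10⁹)(3.78×10⁻¹⁰)/(2.50)³ = 0.2175 N/C.
E_r = 2·0.2175·cos28° = 0.3841 N/C.

E_r ≈ 0.384 N/C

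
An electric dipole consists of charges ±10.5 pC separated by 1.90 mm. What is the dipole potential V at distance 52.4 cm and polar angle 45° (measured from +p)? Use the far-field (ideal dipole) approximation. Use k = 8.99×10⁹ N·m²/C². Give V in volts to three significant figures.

V ≈ 4.62×10⁻⁴ V

Dipole moment p = qd = (1.05×10⁻¹¹ C)(0.00190 m) = 1.995×10⁻¹⁴ C·m.
The dipole potential is V = kp cosθ / r².
V = (8.99×10⁹)(1.995×10⁻¹⁴)·cos45° / (0.524)² = 4.619×10⁻⁴ V.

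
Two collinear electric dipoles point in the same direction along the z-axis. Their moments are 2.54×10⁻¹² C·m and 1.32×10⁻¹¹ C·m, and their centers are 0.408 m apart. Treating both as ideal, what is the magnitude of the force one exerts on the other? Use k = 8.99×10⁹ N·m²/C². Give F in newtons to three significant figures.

On-axis field of dipole 1 at distance r: E = 2kp₁/r³. Force on dipole 2 is F = p₂·dE/dr (gradient along axis).
dE/dr = −6kp₁/r⁴, so |F| = 6kp₁p₂/r⁴ (attractive for aligned moments).
F = 6(8.99×10⁹)(2.54×10⁻¹²)(1.32×10⁻¹¹)/(0.408)⁴ = 6.526×10⁻¹¹ N.

F ≈ 6.53×10⁻¹¹ N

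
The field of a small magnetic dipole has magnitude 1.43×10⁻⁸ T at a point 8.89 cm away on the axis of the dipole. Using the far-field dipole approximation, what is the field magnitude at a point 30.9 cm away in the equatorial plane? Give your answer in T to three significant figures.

Dipole fields scale as 1/r³ in the far field.
The axial field is twice the equatorial field at the same r, so the geometry factor is 1/2.
B₂ = B₁ · (1/2) · (r₁/r₂)³ = 1.43×10⁻⁸ · 0.5 · (8.89/30.9)³.
(r₁/r₂)³ = (0.2877)³ = 0.02381.
B₂ ≈ 1.703×10⁻¹⁰ T.

B ≈ 1.70×10⁻¹⁰ T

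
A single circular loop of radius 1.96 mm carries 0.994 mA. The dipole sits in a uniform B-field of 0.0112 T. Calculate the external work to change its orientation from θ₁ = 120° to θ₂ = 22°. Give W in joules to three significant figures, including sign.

Magnetic moment m = IA = Iπa² = (9.94×10⁻⁴)·π·(0.00196)² = 1.20×10⁻⁸ A·m².
W_ext = ΔU = −mB cosθ₂ + mB cosθ₁ = mB(cosθ₁ − cosθ₂).
W = (1.20×10⁻⁸)(0.0112)·(cos120° − cos22°) = (1.344×10⁻¹⁰)·(-1.4272) = -1.918×10⁻¹⁰ J.

W ≈ -1.92×10⁻¹⁰ J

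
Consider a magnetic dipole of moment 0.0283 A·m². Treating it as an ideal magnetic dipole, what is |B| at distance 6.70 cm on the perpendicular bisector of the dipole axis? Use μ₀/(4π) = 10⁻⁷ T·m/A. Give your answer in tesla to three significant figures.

B ≈ 9.41×10⁻⁶ T

In the equatorial plane B = (μ₀/4π)·m/r³ (half the axial value).
B = (10⁻⁷)·(0.0283) / (0.0670)³ = 9.409×10⁻⁶ T.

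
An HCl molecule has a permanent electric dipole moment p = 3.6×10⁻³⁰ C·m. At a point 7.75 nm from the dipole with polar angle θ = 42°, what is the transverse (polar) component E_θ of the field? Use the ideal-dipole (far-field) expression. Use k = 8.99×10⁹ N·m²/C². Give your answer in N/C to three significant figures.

E_θ ≈ 4.65×10⁴ N/C

For a dipole, E_θ = (kp sinθ)/r³.
kp/r³ = (8.99×10⁹)(3.60×10⁻³⁰)/(7.75×10⁻⁹)³ = 6.953×10⁴ N/C.
E_θ = 6.953×10⁴·sin42° = 4.652×10⁴ N/C.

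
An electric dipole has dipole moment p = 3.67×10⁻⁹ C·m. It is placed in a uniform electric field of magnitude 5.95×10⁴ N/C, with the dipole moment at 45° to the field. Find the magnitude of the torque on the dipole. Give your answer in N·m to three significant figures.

Torque on an electric dipole: τ = pE sinθ.
τ = (3.67×10⁻⁹)(5.95×10⁴)·sin45° = 1.544×10⁻⁴ N·m.

τ ≈ 1.54×10⁻⁴ N·m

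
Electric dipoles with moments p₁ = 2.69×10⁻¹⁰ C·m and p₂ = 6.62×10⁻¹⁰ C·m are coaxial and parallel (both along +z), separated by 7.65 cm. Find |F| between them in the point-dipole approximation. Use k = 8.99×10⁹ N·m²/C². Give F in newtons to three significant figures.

F ≈ 2.80×10⁻⁴ N

On-axis field of dipole 1 at distance r: E = 2kp₁/r³. Force on dipole 2 is F = p₂·dE/dr (gradient along axis).
dE/dr = −6kp₁/r⁴, so |F| = 6kp₁p₂/r⁴ (attractive for aligned moments).
F = 6(8.99×10⁹)(2.69×10⁻¹⁰)(6.62×10⁻¹⁰)/(0.0765)⁴ = 2.805×10⁻⁴ N.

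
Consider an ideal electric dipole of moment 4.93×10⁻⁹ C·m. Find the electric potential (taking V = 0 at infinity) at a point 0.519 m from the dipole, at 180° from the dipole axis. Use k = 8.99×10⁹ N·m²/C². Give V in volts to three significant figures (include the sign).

V ≈ -165 V

The dipole potential is V = kp cosθ / r².
V = (8.99×10⁹)(4.93×10⁻⁹)·cos180° / (0.519)² = -164.5 V.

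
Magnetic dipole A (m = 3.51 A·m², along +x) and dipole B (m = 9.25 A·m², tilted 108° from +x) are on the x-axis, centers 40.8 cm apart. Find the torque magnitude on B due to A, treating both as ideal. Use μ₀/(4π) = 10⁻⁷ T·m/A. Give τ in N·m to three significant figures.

τ ≈ 9.09×10⁻⁵ N·m

Dipole B is on the axis of dipole A, so B₁ there is axial: B₁ = (μ₀/4π)·2m₁/r³ along +x.
B₁ = 2(10⁻⁷)(3.51)/(0.408)³ = 1.034×10⁻⁵ T.
τ = m₂ B₁ sinθ.
τ = (9.25)(1.034×10⁻⁵)·sin108° = 9.093×10⁻⁵ N·m.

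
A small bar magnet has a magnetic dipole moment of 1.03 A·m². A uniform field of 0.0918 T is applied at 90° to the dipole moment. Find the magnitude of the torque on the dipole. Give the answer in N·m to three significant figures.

τ ≈ 0.0946 N·m

Torque on a magnetic dipole: τ = mB sinθ.
τ = (1.03)(0.0918)·sin90° = 0.09455 N·m.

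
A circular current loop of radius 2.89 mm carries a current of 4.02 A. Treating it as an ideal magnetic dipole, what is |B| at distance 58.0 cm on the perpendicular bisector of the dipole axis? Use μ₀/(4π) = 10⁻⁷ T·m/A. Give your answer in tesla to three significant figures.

B ≈ 5.41×10⁻¹¹ T

Magnetic moment m = IA = Iπa² = (4.02)·π·(0.00289)² = 1.055×10⁻⁴ A·m².
In the equatorial plane B = (μ₀/4π)·m/r³ (half the axial value).
B = (10⁻⁷)·(1.055×10⁻⁴) / (0.580)³ = 5.407×10⁻¹¹ T.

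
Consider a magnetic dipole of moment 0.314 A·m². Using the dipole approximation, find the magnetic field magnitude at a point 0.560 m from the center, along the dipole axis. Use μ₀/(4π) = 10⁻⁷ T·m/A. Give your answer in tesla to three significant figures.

On axis B = (μ₀/4π)·2m/r³.
B = 2·(10⁻⁷)·(0.314) / (0.560)³ = 3.576×10⁻⁷ T.

B ≈ 3.58×10⁻⁷ T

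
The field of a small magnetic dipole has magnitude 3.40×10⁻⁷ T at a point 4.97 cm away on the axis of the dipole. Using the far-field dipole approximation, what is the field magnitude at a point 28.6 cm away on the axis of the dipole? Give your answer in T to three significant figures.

Dipole fields scale as 1/r³ in the far field; the geometry is the same at both points.
B₂ = B₁ · (r₁/r₂)³ = 3.40×10⁻⁷ · (4.97/28.6)³.
(r₁/r₂)³ = (0.1738)³ = 0.005248.
B₂ ≈ 1.784×10⁻⁹ T.

B ≈ 1.78×10⁻⁹ T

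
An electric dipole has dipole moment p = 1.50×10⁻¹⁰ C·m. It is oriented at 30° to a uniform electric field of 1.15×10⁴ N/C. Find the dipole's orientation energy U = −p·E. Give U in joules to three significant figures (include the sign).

U ≈ -1.49×10⁻⁶ J

U = −p·E = −pE cosθ.
U = −(1.50×10⁻¹⁰)(1.15×10⁴)·cos30° = -1.494×10⁻⁶ J.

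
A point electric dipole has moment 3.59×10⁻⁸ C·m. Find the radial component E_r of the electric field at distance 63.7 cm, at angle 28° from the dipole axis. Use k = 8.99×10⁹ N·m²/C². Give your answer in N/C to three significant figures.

E_r ≈ 2200 N/C

For a dipole, E_r = (2kp cosθ)/r³.
kp/r³ = (8.99×10⁹)(3.59×10⁻⁸)/(0.637)³ = 1249 N/C.
E_r = 2·1249·cos28° = 2205 N/C.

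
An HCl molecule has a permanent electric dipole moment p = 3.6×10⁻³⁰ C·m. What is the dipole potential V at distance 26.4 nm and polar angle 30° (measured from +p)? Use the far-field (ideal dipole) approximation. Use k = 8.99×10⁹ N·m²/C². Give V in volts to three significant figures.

V ≈ 4.02×10⁻⁵ V

The dipole potential is V = kp cosθ / r².
V = (8.99×10⁹)(3.60×10⁻³⁰)·cos30° / (2.64×10⁻⁸)² = 4.021×10⁻⁵ V.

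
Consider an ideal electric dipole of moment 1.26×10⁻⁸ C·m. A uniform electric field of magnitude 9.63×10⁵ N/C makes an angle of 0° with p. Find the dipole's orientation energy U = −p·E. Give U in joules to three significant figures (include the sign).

U = −p·E = −pE cosθ.
U = −(1.26×10⁻⁸)(9.63×10⁵)·cos0° = -0.01213 J.

U ≈ -0.0121 J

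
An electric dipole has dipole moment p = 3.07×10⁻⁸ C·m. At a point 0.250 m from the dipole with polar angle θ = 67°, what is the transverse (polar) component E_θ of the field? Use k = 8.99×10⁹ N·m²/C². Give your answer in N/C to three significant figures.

E_θ ≈ 1.63×10⁴ N/C

For a dipole, E_θ = (kp sinθ)/r³.
kp/r³ = (8.99×10⁹)(3.07×10⁻⁸)/(0.250)³ = 1.766×10⁴ N/C.
E_θ = 1.766×10⁴·sin67° = 1.626×10⁴ N/C.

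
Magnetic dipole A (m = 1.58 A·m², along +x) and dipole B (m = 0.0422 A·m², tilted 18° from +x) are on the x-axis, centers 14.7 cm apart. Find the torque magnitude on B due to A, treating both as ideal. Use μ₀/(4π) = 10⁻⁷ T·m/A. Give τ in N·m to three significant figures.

τ ≈ 1.30×10⁻⁶ N·m

Dipole B is on the axis of dipole A, so B₁ there is axial: B₁ = (μ₀/4π)·2m₁/r³ along +x.
B₁ = 2(10⁻⁷)(1.58)/(0.147)³ = 9.948×10⁻⁵ T.
τ = m₂ B₁ sinθ.
τ = (0.0422)(9.948×10⁻⁵)·sin18° = 1.297×10⁻⁶ N·m.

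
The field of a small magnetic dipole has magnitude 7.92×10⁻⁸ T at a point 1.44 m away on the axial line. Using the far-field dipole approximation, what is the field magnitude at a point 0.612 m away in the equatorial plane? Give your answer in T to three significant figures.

B ≈ 5.16×10⁻⁷ T

Dipole fields scale as 1/r³ in the far field.
The axial field is twice the equatorial field at the same r, so the geometry factor is 1/2.
B₂ = B₁ · (1/2) · (r₁/r₂)³ = 7.92×10⁻⁸ · 0.5 · (1.44/0.612)³.
(r₁/r₂)³ = (2.353)³ = 13.03.
B₂ ≈ 5.159×10⁻⁷ T.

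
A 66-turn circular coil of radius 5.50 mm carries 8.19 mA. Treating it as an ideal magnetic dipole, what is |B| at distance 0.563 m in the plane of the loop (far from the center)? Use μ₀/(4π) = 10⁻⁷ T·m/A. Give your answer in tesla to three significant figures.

B ≈ 2.88×10⁻¹¹ T

m = NIA = NIπa² = 66·(0.00819)·π·(0.00550)² = 5.137×10⁻⁵ A·m².
In the equatorial plane B = (μ₀/4π)·m/r³ (half the axial value).
B = (10⁻⁷)·(5.137×10⁻⁵) / (0.563)³ = 2.879×10⁻¹¹ T.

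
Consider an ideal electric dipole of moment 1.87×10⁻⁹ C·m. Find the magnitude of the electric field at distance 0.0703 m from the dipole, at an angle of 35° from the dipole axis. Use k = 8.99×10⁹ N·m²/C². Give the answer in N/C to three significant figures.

At angle θ the dipole field magnitude is E = (kp/r³)·√(1 + 3cos²θ).
kp/r³ = (8.99×10⁹)(1.87×10⁻⁹) / (0.0703)³ = 4.839×10⁴ N/C.
√(1 + 3cos²35°) = √(1 + 3·0.6710) = √3.0130 ≈ 1.7358.
E ≈ 4.839×10⁴ × 1.736 = 8.399×10⁴ N/C.

E ≈ 8.40×10⁴ N/C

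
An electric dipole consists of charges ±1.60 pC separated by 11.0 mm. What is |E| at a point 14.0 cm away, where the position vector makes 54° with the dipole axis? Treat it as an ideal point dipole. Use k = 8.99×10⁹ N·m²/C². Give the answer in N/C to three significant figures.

E ≈ 0.0823 N/C

Dipole moment p = qd = (1.60×10⁻¹² C)(0.0110 m) = 1.76×10⁻¹⁴ C·m.
At angle θ the dipole field magnitude is E = (kp/r³)·√(1 + 3cos²θ).
kp/r³ = (8.99×10⁹)(1.76×10⁻¹⁴) / (0.140)³ = 0.05766 N/C.
√(1 + 3cos²54°) = √(1 + 3·0.3455) = √2.0365 ≈ 1.4271.
E ≈ 0.05766 × 1.427 = 0.08229 N/C.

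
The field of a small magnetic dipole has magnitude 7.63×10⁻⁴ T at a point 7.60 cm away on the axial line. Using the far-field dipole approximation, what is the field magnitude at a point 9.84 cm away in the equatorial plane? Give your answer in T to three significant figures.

B ≈ 1.76×10⁻⁴ T

Dipole fields scale as 1/r³ in the far field.
The axial field is twice the equatorial field at the same r, so the geometry factor is 1/2.
B₂ = B₁ · (1/2) · (r₁/r₂)³ = 7.63×10⁻⁴ · 0.5 · (7.60/9.84)³.
(r₁/r₂)³ = (0.7724)³ = 0.4607.
B₂ ≈ 1.758×10⁻⁴ T.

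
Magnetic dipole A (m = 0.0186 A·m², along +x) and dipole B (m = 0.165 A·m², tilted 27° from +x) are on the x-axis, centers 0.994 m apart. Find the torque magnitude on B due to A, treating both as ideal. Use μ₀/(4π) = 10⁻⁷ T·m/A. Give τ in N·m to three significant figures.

Dipole B is on the axis of dipole A, so B₁ there is axial: B₁ = (μ₀/4π)·2m₁/r³ along +x.
B₁ = 2(10⁻⁷)(0.0186)/(0.994)³ = 3.788×10⁻⁹ T.
τ = m₂ B₁ sinθ.
τ = (0.165)(3.788×10⁻⁹)·sin27° = 2.837×10⁻¹⁰ N·m.

τ ≈ 2.84×10⁻¹⁰ N·m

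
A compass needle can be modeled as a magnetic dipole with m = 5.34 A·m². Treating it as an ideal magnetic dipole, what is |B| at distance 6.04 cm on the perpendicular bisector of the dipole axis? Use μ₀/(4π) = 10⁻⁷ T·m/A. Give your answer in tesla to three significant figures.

In the equatorial plane B = (μ₀/4π)·m/r³ (half the axial value).
B = (10⁻⁷)·(5.34) / (0.0604)³ = 0.002423 T.

B ≈ 0.00242 T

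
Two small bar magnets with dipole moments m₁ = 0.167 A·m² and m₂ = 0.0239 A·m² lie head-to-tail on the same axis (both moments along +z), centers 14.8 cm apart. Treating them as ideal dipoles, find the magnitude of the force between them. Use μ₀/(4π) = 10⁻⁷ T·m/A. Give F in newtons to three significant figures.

F ≈ 4.99×10⁻⁶ N

On-axis B of dipole 1: B = (μ₀/4π)·2m₁/r³. Force on dipole 2: F = m₂·dB/dr.
dB/dr = −(μ₀/4π)·6m₁/r⁴, so |F| = (μ₀/4π)·6m₁m₂/r⁴.
F = 6(10⁻⁷)(0.167)(0.0239)/(0.148)⁴ = 4.991×10⁻⁶ N.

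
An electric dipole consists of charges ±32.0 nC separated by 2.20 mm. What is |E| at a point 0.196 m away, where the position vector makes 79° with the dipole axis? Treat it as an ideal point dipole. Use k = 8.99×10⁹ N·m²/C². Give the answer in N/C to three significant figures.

Dipole moment p = qd = (3.20×10⁻⁸ C)(0.00220 m) = 7.04×10⁻¹¹ C·m.
At angle θ the dipole field magnitude is E = (kp/r³)·√(1 + 3cos²θ).
kp/r³ = (8.99×10⁹)(7.04×10⁻¹¹) / (0.196)³ = 84.06 N/C.
√(1 + 3cos²79°) = √(1 + 3·0.0364) = √1.1092 ≈ 1.0532.
E ≈ 84.06 × 1.053 = 88.53 N/C.

E ≈ 88.5 N/C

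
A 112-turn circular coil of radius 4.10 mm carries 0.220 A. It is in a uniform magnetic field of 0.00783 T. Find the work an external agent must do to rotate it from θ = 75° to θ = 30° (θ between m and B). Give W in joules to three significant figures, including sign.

m = NIA = NIπa² = 112·(0.220)·π·(0.00410)² = 0.001301 A·m².
W_ext = ΔU = −mB cosθ₂ + mB cosθ₁ = mB(cosθ₁ − cosθ₂).
W = (0.001301)(0.00783)·(cos75° − cos30°) = (1.019×10⁻⁵)·(-0.6072) = -6.186×10⁻⁶ J.

W ≈ -6.19×10⁻⁶ J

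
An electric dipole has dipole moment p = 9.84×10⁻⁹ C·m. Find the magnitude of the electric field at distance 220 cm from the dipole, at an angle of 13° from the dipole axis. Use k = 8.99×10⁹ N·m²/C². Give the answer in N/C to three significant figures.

At angle θ the dipole field magnitude is E = (kp/r³)·√(1 + 3cos²θ).
kp/r³ = (8.99×10⁹)(9.84×10⁻⁹) / (2.20)³ = 8.308 N/C.
√(1 + 3cos²13°) = √(1 + 3·0.9494) = √3.8482 ≈ 1.9617.
E ≈ 8.308 × 1.962 = 16.30 N/C.

E ≈ 16.3 N/C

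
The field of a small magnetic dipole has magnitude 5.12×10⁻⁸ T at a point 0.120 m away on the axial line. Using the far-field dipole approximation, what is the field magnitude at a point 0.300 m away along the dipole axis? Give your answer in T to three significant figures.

Dipole fields scale as 1/r³ in the far field; the geometry is the same at both points.
B₂ = B₁ · (r₁/r₂)³ = 5.12×10⁻⁸ · (0.120/0.300)³.
(r₁/r₂)³ = (0.4)³ = 0.064.
B₂ ≈ 3.277×10⁻⁹ T.

B ≈ 3.28×10⁻⁹ T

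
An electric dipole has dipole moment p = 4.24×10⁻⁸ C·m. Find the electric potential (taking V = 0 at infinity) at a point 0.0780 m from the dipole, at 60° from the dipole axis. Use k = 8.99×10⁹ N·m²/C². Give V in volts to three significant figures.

V ≈ 3.13×10⁴ V

The dipole potential is V = kp cosθ / r².
V = (8.99×10⁹)(4.24×10⁻⁸)·cos60° / (0.0780)² = 3.133×10⁴ V.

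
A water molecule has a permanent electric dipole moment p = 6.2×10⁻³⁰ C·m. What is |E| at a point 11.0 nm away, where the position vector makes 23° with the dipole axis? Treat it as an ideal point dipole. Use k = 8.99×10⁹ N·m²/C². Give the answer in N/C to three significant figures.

E ≈ 7.88×10⁴ N/C

At angle θ the dipole field magnitude is E = (kp/r³)·√(1 + 3cos²θ).
kp/r³ = (8.99×10⁹)(6.20×10⁻³⁰) / (1.10×10⁻⁸)³ = 4.188×10⁴ N/C.
√(1 + 3cos²23°) = √(1 + 3·0.8473) = √3.5420 ≈ 1.8820.
E ≈ 4.188×10⁴ × 1.882 = 7.881×10⁴ N/C.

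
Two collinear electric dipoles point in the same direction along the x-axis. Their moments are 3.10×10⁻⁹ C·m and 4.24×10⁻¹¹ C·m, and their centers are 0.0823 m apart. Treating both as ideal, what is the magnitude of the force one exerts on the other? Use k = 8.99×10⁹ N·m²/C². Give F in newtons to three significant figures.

On-axis field of dipole 1 at distance r: E = 2kp₁/r³. Force on dipole 2 is F = p₂·dE/dr (gradient along axis).
dE/dr = −6kp₁/r⁴, so |F| = 6kp₁p₂/r⁴ (attractive for aligned moments).
F = 6(8.99×10⁹)(3.10×10⁻⁹)(4.24×10⁻¹¹)/(0.0823)⁴ = 1.545×10⁻⁴ N.

F ≈ 1.55×10⁻⁴ N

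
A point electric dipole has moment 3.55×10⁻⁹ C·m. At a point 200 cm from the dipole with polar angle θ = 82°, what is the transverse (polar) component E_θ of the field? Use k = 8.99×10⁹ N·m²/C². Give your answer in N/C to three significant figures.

E_θ ≈ 3.95 N/C

For a dipole, E_θ = (kp sinθ)/r³.
kp/r³ = (8.99×10⁹)(3.55×10⁻⁹)/(2.00)³ = 3.989 N/C.
E_θ = 3.989·sin82° = 3.950 N/C.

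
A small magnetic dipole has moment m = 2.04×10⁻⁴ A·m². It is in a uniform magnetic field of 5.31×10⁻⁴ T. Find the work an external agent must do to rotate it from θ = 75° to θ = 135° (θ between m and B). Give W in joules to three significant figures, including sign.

W_ext = ΔU = −mB cosθ₂ + mB cosθ₁ = mB(cosθ₁ − cosθ₂).
W = (2.04×10⁻⁴)(5.31×10⁻⁴)·(cos75° − cos135°) = (1.083×10⁻⁷)·(+0.9659) = 1.046×10⁻⁷ J.

W ≈ 1.05×10⁻⁷ J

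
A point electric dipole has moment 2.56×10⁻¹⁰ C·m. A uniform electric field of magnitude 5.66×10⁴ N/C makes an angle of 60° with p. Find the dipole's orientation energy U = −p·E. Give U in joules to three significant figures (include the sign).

U = −p·E = −pE cosθ.
U = −(2.56×10⁻¹⁰)(5.66×10⁴)·cos60° = -7.245×10⁻⁶ J.

U ≈ -7.24×10⁻⁶ J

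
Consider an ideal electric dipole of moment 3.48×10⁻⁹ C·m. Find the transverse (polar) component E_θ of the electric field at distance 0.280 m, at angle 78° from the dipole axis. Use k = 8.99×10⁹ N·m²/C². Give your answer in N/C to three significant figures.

E_θ ≈ 1390 N/C

For a dipole, E_θ = (kp sinθ)/r³.
kp/r³ = (8.99×10⁹)(3.48×10⁻⁹)/(0.280)³ = 1425 N/C.
E_θ = 1425·sin78° = 1394 N/C.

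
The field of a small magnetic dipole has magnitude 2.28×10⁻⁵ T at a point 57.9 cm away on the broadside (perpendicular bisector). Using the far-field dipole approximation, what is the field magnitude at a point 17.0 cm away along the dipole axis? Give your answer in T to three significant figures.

Dipole fields scale as 1/r³ in the far field.
The axial field is twice the equatorial field at the same r, so the geometry factor is 2/1.
B₂ = B₁ · (2/1) · (r₁/r₂)³ = 2.28×10⁻⁵ · 2 · (57.9/17.0)³.
(r₁/r₂)³ = (3.406)³ = 39.51.
B₂ ≈ 0.001802 T.

B ≈ 0.00180 T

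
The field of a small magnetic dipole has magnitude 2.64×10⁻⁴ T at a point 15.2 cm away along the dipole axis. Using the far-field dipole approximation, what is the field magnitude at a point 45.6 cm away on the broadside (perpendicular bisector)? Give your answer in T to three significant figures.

Dipole fields scale as 1/r³ in the far field.
The axial field is twice the equatorial field at the same r, so the geometry factor is 1/2.
B₂ = B₁ · (1/2) · (r₁/r₂)³ = 2.64×10⁻⁴ · 0.5 · (15.2/45.6)³.
(r₁/r₂)³ = (0.3333)³ = 0.03704.
B₂ ≈ 4.889×10⁻⁶ T.

B ≈ 4.89×10⁻⁶ T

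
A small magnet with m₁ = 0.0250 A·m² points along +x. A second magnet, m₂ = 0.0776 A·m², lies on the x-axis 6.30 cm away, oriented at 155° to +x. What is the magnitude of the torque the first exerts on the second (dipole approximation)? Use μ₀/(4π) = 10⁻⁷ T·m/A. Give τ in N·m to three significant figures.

τ ≈ 6.56×10⁻⁷ N·m

Dipole B is on the axis of dipole A, so B₁ there is axial: B₁ = (μ₀/4π)·2m₁/r³ along +x.
B₁ = 2(10⁻⁷)(0.0250)/(0.0630)³ = 2.000×10⁻⁵ T.
τ = m₂ B₁ sinθ.
τ = (0.0776)(2.000×10⁻⁵)·sin155° = 6.558×10⁻⁷ N·m.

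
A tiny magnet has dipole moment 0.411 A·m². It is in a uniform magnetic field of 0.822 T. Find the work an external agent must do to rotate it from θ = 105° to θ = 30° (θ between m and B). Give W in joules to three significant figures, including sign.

W_ext = ΔU = −mB cosθ₂ + mB cosθ₁ = mB(cosθ₁ − cosθ₂).
W = (0.411)(0.822)·(cos105° − cos30°) = (0.3378)·(-1.1248) = -0.3800 J.

W ≈ -0.380 J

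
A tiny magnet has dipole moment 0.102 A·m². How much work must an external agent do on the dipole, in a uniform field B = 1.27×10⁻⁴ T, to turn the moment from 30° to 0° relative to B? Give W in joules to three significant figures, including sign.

W ≈ -1.74×10⁻⁶ J

W_ext = ΔU = −mB cosθ₂ + mB cosθ₁ = mB(cosθ₁ − cosθ₂).
W = (0.102)(1.27×10⁻⁴)·(cos30° − cos0°) = (1.295×10⁻⁵)·(-0.1340) = -1.736×10⁻⁶ J.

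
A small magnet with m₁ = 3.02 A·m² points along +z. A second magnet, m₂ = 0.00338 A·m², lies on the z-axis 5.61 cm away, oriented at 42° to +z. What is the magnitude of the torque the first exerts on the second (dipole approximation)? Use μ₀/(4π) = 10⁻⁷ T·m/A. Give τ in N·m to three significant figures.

τ ≈ 7.74×10⁻⁶ N·m

Dipole B is on the axis of dipole A, so B₁ there is axial: B₁ = (μ₀/4π)·2m₁/r³ along +z.
B₁ = 2(10⁻⁷)(3.02)/(0.0561)³ = 0.003421 T.
τ = m₂ B₁ sinθ.
τ = (0.00338)(0.003421)·sin42° = 7.737×10⁻⁶ N·m.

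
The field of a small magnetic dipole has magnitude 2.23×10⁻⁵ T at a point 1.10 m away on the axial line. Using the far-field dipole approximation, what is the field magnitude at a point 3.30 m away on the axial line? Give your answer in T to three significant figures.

B ≈ 8.26×10⁻⁷ T

Dipole fields scale as 1/r³ in the far field; the geometry is the same at both points.
B₂ = B₁ · (r₁/r₂)³ = 2.23×10⁻⁵ · (1.10/3.30)³.
(r₁/r₂)³ = (0.3333)³ = 0.03704.
B₂ ≈ 8.259×10⁻⁷ T.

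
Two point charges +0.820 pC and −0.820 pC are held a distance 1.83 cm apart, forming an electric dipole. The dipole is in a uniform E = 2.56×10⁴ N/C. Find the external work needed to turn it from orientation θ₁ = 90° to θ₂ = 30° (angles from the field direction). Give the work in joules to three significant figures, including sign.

W ≈ -3.33×10⁻¹⁰ J

Dipole moment p = qd = (8.20×10⁻¹³ C)(0.0183 m) = 1.501×10⁻¹⁴ C·m.
W_ext = ΔU = U(θ₂) − U(θ₁) = −pE cosθ₂ − (−pE cosθ₁) = pE(cosθ₁ − cosθ₂).
W = (1.501×10⁻¹⁴)(2.56×10⁴)·(cos90° − cos30°) = (3.843×10⁻¹⁰)·(-0.8660) = -3.328×10⁻¹⁰ J.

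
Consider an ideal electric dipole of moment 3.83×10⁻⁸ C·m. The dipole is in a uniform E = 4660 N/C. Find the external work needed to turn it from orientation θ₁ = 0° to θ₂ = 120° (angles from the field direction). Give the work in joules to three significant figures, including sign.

W_ext = ΔU = U(θ₂) − U(θ₁) = −pE cosθ₂ − (−pE cosθ₁) = pE(cosθ₁ − cosθ₂).
W = (3.83×10⁻⁸)(4660)·(cos0° − cos120°) = (1.785×10⁻⁴)·(+1.5000) = 2.677×10⁻⁴ J.

W ≈ 2.68×10⁻⁴ J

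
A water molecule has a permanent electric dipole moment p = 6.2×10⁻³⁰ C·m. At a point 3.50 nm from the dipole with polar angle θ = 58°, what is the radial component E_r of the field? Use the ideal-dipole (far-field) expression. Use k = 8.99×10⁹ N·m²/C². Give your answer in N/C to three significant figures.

For a dipole, E_r = (2kp cosθ)/r³.
kp/r³ = (8.99×10⁹)(6.20×10⁻³⁰)/(3.50×10⁻⁹)³ = 1.300×10⁶ N/C.
E_r = 2·1.300×10⁶·cos58° = 1.378×10⁶ N/C.

E_r ≈ 1.38×10⁶ N/C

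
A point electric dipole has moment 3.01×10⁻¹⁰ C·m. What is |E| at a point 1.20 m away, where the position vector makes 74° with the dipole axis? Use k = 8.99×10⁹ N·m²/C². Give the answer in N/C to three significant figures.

E ≈ 1.74 N/C

At angle θ the dipole field magnitude is E = (kp/r³)·√(1 + 3cos²θ).
kp/r³ = (8.99×10⁹)(3.01×10⁻¹⁰) / (1.20)³ = 1.566 N/C.
√(1 + 3cos²74°) = √(1 + 3·0.0760) = √1.2279 ≈ 1.1081.
E ≈ 1.566 × 1.108 = 1.735 N/C.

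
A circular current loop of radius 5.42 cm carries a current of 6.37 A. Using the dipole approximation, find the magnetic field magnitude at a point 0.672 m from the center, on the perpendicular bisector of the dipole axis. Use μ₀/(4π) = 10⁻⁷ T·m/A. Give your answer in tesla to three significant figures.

Magnetic moment m = IA = Iπa² = (6.37)·π·(0.0542)² = 0.05879 A·m².
In the equatorial plane B = (μ₀/4π)·m/r³ (half the axial value).
B = (10⁻⁷)·(0.05879) / (0.672)³ = 1.937×10⁻⁸ T.

B ≈ 1.94×10⁻⁸ T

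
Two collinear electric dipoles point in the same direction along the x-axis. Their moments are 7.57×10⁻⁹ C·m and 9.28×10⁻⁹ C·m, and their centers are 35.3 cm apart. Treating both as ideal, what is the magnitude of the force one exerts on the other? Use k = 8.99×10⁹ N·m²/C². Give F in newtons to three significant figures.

On-axis field of dipole 1 at distance r: E = 2kp₁/r³. Force on dipole 2 is F = p₂·dE/dr (gradient along axis).
dE/dr = −6kp₁/r⁴, so |F| = 6kp₁p₂/r⁴ (attractive for aligned moments).
F = 6(8.99×10⁹)(7.57×10⁻⁹)(9.28×10⁻⁹)/(0.353)⁴ = 2.440×10⁻⁴ N.

F ≈ 2.44×10⁻⁴ N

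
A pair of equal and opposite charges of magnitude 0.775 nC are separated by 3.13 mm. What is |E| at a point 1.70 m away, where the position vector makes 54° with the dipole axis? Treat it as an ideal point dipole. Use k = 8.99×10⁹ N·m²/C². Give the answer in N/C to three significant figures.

Dipole moment p = qd = (7.75×10⁻¹⁰ C)(0.00313 m) = 2.426×10⁻¹² C·m.
At angle θ the dipole field magnitude is E = (kp/r³)·√(1 + 3cos²θ).
kp/r³ = (8.99×10⁹)(2.426×10⁻¹²) / (1.70)³ = 0.004439 N/C.
√(1 + 3cos²54°) = √(1 + 3·0.3455) = √2.0365 ≈ 1.4271.
E ≈ 0.004439 × 1.427 = 0.006335 N/C.

E ≈ 0.00633 N/C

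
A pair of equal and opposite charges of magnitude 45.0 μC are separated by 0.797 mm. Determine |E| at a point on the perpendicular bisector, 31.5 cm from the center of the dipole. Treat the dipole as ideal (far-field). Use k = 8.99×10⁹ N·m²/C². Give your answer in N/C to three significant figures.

E ≈ 1.03×10⁴ N/C

Dipole moment p = qd = (4.50×10⁻⁵ C)(7.97×10⁻⁴ m) = 3.587×10⁻⁸ C·m.
On the perpendicular bisector E = kp/r³ (half the axial value at the same distance).
E = (8.99×10⁹)(3.587×10⁻⁸) / (0.315)³ = 1.032×10⁴ N/C.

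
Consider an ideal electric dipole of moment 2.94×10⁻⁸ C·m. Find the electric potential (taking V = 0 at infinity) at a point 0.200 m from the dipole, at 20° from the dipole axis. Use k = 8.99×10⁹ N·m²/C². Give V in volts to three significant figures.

V ≈ 6210 V

The dipole potential is V = kp cosθ / r².
V = (8.99×10⁹)(2.94×10⁻⁸)·cos20° / (0.200)² = 6209 V.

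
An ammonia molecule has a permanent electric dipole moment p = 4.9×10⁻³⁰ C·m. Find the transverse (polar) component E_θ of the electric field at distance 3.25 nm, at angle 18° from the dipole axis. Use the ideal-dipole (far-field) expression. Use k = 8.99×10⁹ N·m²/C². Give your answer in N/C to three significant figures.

E_θ ≈ 3.97×10⁵ N/C

For a dipole, E_θ = (kp sinθ)/r³.
kp/r³ = (8.99×10⁹)(4.90×10⁻³⁰)/(3.25×10⁻⁹)³ = 1.283×10⁶ N/C.
E_θ = 1.283×10⁶·sin18° = 3.965×10⁵ N/C.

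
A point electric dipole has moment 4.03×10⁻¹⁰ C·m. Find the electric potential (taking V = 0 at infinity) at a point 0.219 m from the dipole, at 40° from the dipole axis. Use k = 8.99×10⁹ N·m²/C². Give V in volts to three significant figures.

The dipole potential is V = kp cosθ / r².
V = (8.99×10⁹)(4.03×10⁻¹⁰)·cos40° / (0.219)² = 57.87 V.

V ≈ 57.9 V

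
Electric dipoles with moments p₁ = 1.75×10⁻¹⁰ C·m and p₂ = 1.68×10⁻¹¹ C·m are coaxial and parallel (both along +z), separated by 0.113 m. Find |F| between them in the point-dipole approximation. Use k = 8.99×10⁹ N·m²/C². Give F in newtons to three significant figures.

F ≈ 9.73×10⁻⁷ N

On-axis field of dipole 1 at distance r: E = 2kp₁/r³. Force on dipole 2 is F = p₂·dE/dr (gradient along axis).
dE/dr = −6kp₁/r⁴, so |F| = 6kp₁p₂/r⁴ (attractive for aligned moments).
F = 6(8.99×10⁹)(1.75×10⁻¹⁰)(1.68×10⁻¹¹)/(0.113)⁴ = 9.726×10⁻⁷ N.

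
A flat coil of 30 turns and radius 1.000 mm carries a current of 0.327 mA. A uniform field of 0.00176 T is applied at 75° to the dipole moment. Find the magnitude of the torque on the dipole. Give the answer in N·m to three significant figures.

m = NIA = NIπa² = 30·(3.27×10⁻⁴)·π·(0.00100)² = 3.082×10⁻⁸ A·m².
Torque on a magnetic dipole: τ = mB sinθ.
τ = (3.082×10⁻⁸)(0.00176)·sin75° = 5.239×10⁻¹¹ N·m.

τ ≈ 5.24×10⁻¹¹ N·m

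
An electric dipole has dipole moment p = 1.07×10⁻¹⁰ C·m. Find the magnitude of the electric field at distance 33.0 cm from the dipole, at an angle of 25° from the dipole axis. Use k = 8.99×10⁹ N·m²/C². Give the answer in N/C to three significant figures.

E ≈ 49.8 N/C

At angle θ the dipole field magnitude is E = (kp/r³)·√(1 + 3cos²θ).
kp/r³ = (8.99×10⁹)(1.07×10⁻¹⁰) / (0.330)³ = 26.77 N/C.
√(1 + 3cos²25°) = √(1 + 3·0.8214) = √3.4642 ≈ 1.8612.
E ≈ 26.77 × 1.861 = 49.82 N/C.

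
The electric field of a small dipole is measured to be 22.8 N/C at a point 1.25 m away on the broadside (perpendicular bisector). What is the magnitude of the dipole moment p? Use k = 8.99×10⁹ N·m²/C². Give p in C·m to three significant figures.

p ≈ 4.95×10⁻⁹ C·m

In the equatorial plane E = kp/r³, so p = Er³/(k).
p = (22.8)·(1.25)³ / (8.99×10⁹) = 4.953×10⁻⁹ C·m.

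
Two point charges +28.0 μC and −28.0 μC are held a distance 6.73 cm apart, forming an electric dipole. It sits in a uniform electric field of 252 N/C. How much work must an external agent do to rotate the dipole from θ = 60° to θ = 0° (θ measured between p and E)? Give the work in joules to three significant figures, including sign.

W ≈ -2.37×10⁻⁴ J

Dipole moment p = qd = (2.80×10⁻⁵ C)(0.0673 m) = 1.884×10⁻⁶ C·m.
W_ext = ΔU = U(θ₂) − U(θ₁) = −pE cosθ₂ − (−pE cosθ₁) = pE(cosθ₁ − cosθ₂).
W = (1.884×10⁻⁶)(252)·(cos60° − cos0°) = (4.748×10⁻⁴)·(-0.5000) = -2.374×10⁻⁴ J.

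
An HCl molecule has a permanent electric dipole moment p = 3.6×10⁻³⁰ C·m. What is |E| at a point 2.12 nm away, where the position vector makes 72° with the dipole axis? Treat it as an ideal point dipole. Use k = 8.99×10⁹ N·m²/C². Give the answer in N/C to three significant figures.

E ≈ 3.85×10⁶ N/C

At angle θ the dipole field magnitude is E = (kp/r³)·√(1 + 3cos²θ).
kp/r³ = (8.99×10⁹)(3.60×10⁻³⁰) / (2.12×10⁻⁹)³ = 3.397×10⁶ N/C.
√(1 + 3cos²72°) = √(1 + 3·0.0955) = √1.2865 ≈ 1.1342.
E ≈ 3.397×10⁶ × 1.134 = 3.853×10⁶ N/C.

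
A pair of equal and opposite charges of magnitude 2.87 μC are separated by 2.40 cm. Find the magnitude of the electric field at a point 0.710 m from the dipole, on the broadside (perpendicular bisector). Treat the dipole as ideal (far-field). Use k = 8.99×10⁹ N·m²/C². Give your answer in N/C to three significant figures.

Dipole moment p = qd = (2.87×10⁻⁶ C)(0.0240 m) = 6.888×10⁻⁸ C·m.
On the perpendicular bisector E = kp/r³ (half the axial value at the same distance).
E = (8.99×10⁹)(6.888×10⁻⁸) / (0.710)³ = 1730 N/C.

E ≈ 1730 N/C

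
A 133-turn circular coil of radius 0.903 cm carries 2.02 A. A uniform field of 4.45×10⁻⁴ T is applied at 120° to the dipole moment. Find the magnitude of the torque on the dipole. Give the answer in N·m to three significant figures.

τ ≈ 2.65×10⁻⁵ N·m

m = NIA = NIπa² = 133·(2.02)·π·(0.00903)² = 0.06882 A·m².
Torque on a magnetic dipole: τ = mB sinθ.
τ = (0.06882)(4.45×10⁻⁴)·sin120° = 2.652×10⁻⁵ N·m.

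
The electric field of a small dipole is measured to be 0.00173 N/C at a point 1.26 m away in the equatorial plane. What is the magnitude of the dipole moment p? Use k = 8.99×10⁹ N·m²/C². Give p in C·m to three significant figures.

p ≈ 3.85×10⁻¹³ C·m

In the equatorial plane E = kp/r³, so p = Er³/(k).
p = (0.00173)·(1.26)³ / (8.99×10⁹) = 3.849×10⁻¹³ C·m.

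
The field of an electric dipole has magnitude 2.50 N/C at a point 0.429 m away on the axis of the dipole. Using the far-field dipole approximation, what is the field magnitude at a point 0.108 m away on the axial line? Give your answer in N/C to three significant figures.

E ≈ 157 N/C

Dipole fields scale as 1/r³ in the far field; the geometry is the same at both points.
E₂ = E₁ · (r₁/r₂)³ = 2.50 · (0.429/0.108)³.
(r₁/r₂)³ = (3.972)³ = 62.68.
E₂ ≈ 156.7 N/C.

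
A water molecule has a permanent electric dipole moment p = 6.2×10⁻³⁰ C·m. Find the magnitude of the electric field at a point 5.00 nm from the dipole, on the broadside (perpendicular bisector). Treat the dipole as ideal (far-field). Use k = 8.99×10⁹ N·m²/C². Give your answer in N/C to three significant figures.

On the perpendicular bisector E = kp/r³ (half the axial value at the same distance).
E = (8.99×10⁹)(6.20×10⁻³⁰) / (5.00×10⁻⁹)³ = 4.459×10⁵ N/C.

E ≈ 4.46×10⁵ N/C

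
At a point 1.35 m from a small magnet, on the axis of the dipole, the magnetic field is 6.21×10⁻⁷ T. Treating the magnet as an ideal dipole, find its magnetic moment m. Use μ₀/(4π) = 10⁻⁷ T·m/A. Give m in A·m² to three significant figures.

On axis B = (μ₀/4π)·2m/r³, so m = Br³·4π/(μ₀·2).
m = (6.21×10⁻⁷)·(1.35)³ / (2·10⁻⁷) = 7.639 A·m².

m ≈ 7.64 A·m²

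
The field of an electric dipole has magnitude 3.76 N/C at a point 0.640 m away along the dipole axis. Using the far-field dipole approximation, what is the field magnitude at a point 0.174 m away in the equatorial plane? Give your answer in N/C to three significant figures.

Dipole fields scale as 1/r³ in the far field.
The axial field is twice the equatorial field at the same r, so the geometry factor is 1/2.
E₂ = E₁ · (1/2) · (r₁/r₂)³ = 3.76 · 0.5 · (0.640/0.174)³.
(r₁/r₂)³ = (3.678)³ = 49.76.
E₂ ≈ 93.55 N/C.

E ≈ 93.6 N/C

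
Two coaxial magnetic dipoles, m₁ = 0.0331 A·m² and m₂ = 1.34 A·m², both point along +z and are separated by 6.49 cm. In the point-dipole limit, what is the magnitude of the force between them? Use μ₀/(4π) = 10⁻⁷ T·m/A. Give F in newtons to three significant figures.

F ≈ 0.00150 N

On-axis B of dipole 1: B = (μ₀/4π)·2m₁/r³. Force on dipole 2: F = m₂·dB/dr.
dB/dr = −(μ₀/4π)·6m₁/r⁴, so |F| = (μ₀/4π)·6m₁m₂/r⁴.
F = 6(10⁻⁷)(0.0331)(1.34)/(0.0649)⁴ = 0.001500 N.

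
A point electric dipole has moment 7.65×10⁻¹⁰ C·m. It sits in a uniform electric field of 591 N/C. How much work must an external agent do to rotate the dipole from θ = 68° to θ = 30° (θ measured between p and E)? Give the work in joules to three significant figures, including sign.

W_ext = ΔU = U(θ₂) − U(θ₁) = −pE cosθ₂ − (−pE cosθ₁) = pE(cosθ₁ − cosθ₂).
W = (7.65×10⁻¹⁰)(591)·(cos68° − cos30°) = (4.521×10⁻⁷)·(-0.4914) = -2.222×10⁻⁷ J.

W ≈ -2.22×10⁻⁷ J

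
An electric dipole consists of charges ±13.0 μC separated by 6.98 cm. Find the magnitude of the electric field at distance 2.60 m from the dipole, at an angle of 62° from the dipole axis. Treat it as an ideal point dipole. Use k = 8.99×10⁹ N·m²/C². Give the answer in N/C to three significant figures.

Dipole moment p = qd = (1.30×10⁻⁵ C)(0.0698 m) = 9.074×10⁻⁷ C·m.
At angle θ the dipole field magnitude is E = (kp/r³)·√(1 + 3cos²θ).
kp/r³ = (8.99×10⁹)(9.074×10⁻⁷) / (2.60)³ = 464.1 N/C.
√(1 + 3cos²62°) = √(1 + 3·0.2204) = √1.6612 ≈ 1.2889.
E ≈ 464.1 × 1.289 = 598.2 N/C.

E ≈ 598 N/C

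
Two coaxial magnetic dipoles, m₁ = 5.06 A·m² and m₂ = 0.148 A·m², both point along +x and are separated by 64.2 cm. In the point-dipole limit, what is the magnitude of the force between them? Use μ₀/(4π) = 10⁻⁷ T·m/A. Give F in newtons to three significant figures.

F ≈ 2.64×10⁻⁶ N

On-axis B of dipole 1: B = (μ₀/4π)·2m₁/r³. Force on dipole 2: F = m₂·dB/dr.
dB/dr = −(μ₀/4π)·6m₁/r⁴, so |F| = (μ₀/4π)·6m₁m₂/r⁴.
F = 6(10⁻⁷)(5.06)(0.148)/(0.642)⁴ = 2.645×10⁻⁶ N.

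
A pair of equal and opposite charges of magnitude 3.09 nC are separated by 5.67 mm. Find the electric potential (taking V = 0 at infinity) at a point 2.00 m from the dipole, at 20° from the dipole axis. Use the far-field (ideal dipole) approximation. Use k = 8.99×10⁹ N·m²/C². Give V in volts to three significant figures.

V ≈ 0.0370 V

Dipole moment p = qd = (3.09×10⁻⁹ C)(0.00567 m) = 1.752×10⁻¹¹ C·m.
The dipole potential is V = kp cosθ / r².
V = (8.99×10⁹)(1.752×10⁻¹¹)·cos20° / (2.00)² = 0.03700 V.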